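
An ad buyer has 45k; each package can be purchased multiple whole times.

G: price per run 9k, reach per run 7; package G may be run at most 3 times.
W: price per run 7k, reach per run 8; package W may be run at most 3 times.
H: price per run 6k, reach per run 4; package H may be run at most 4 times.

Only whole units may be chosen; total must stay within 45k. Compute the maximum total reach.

W has the best ratio (8/7); taking only W gives at most 3×8 = 24 (stopped by the supply cap of 3).
Mixing does better — 2×G, 3×W, and 1×H: price 45 ≤ 45, reach 2·7 + 3·8 + 1·4 = 42.

42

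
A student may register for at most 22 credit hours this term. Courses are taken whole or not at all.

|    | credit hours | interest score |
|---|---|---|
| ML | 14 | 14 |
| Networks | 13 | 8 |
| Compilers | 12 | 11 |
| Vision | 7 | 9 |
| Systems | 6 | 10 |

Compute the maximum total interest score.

ML + Systems: credit hours 14 + 6 = 20 ≤ 22, interest score 14 + 10 = 24.
ML + Vision: credit hours 14 + 7 = 21 ≤ 22, interest score 14 + 9 = 23.
Best is ML and Systems with total interest score 24.

24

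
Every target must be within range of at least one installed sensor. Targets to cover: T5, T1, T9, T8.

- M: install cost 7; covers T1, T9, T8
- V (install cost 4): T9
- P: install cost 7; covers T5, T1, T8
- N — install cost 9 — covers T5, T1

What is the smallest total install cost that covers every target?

11

This is a weighted set-cover instance.
Choose V and P: together they cover T5, T1, T9, T8 — every target.
Total install cost: 4 + 7 = 11.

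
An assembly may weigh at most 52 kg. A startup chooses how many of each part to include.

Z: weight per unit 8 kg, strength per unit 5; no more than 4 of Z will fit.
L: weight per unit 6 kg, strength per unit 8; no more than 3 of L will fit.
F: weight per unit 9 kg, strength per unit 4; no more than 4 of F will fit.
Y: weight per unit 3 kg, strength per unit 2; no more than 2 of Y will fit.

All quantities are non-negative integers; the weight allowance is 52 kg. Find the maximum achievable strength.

44

Take 4×Z and 3×L: weight 50 ≤ 52, strength 4·5 + 3·8 = 44.
L has the best ratio (8/6) and is taken to its limit of 3; remaining capacity is filled optimally with the others.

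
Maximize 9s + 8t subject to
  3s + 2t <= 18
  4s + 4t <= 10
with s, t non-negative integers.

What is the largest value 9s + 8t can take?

18

Relaxing integrality, the LP optimum is 22.50 at (s,t) = (2.5, 0), which is not an integer point.
(s,t)=(2,0): 3·2+2·0=6≤18, 4·2+4·0=8≤10, objective 18.
(s,t)=(1,1): 3·1+2·1=5≤18, 4·1+4·1=8≤10, objective 17.
(s,t)=(1,0): 3·1+2·0=3≤18, 4·1+4·0=4≤10, objective 9.
Maximum is 18 at (s,t)=(2,0).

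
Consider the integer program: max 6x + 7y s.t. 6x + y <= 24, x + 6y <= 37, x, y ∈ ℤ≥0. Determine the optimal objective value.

(x,y)=(3,5) is feasible, giving 53.
(x,y)=(2,5) is feasible, giving 47.
(x,y)=(3,4) is feasible, giving 46.
No feasible integer point exceeds 53.

53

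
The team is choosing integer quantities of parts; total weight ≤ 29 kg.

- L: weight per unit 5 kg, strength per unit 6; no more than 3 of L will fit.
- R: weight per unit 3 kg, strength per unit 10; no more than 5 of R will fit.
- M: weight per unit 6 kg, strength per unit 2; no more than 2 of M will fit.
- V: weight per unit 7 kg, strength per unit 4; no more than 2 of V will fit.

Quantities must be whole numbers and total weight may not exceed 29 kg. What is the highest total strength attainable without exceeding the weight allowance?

62

2×L and 5×R: weight 25 ≤ 29, strength 2·6 + 5·10 = 62.
1×L, 5×R, and 1×V: weight 27 ≤ 29, strength 1·6 + 5·10 + 1·4 = 60.
Best is 62.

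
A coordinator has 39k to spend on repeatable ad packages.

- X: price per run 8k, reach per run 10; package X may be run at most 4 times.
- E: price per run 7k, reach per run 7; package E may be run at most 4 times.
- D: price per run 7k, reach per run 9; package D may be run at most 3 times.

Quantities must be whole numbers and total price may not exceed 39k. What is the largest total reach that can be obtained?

3×X and 2×D: price 38 ≤ 39, reach 3·10 + 2·9 = 48.
4×X and 1×D: price 39 ≤ 39, reach 4·10 + 1·9 = 49.
Best is 49.

49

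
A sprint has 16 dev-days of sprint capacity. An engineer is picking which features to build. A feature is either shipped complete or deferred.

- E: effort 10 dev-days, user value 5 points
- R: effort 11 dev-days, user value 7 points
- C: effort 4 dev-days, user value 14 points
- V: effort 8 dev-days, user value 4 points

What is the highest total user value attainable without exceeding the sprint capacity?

Treat it as a binary knapsack problem.
Allowing fractional choices, the relaxed optimum would be about 21.5, but features are indivisible.
R + C: effort 11 + 4 = 15 ≤ 16, user value 7 + 14 = 21.
E + C: effort 10 + 4 = 14 ≤ 16, user value 5 + 14 = 19.
Best is R and C with total user value 21.

21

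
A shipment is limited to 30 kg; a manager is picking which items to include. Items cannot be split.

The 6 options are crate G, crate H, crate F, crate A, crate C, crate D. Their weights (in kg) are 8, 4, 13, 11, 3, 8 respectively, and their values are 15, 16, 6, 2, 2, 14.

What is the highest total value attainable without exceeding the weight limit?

Allowing fractional choices, the relaxed optimum would be about 50.2, but items are indivisible.
crate G + crate H + crate C + crate D: weight 8 + 4 + 3 + 8 = 23 ≤ 30, value 15 + 16 + 2 + 14 = 47.
crate G + crate H + crate D: weight 8 + 4 + 8 = 20 ≤ 30, value 15 + 16 + 14 = 45.
Best is crate G, crate H, crate C, and crate D with total value 47.

47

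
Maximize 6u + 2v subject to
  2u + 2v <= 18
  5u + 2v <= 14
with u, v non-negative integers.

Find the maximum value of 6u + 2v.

16

Relaxing integrality, the LP optimum is 16.80 at (u,v) = (2.8, 0), which is not an integer point.
(u,v)=(2,2): 2·2+2·2=8≤18, 5·2+2·2=14≤14, objective 16.
(u,v)=(2,1): 2·2+2·1=6≤18, 5·2+2·1=12≤14, objective 14.
(u,v)=(2,0): 2·2+2·0=4≤18, 5·2+2·0=10≤14, objective 12.
No feasible integer point exceeds 16.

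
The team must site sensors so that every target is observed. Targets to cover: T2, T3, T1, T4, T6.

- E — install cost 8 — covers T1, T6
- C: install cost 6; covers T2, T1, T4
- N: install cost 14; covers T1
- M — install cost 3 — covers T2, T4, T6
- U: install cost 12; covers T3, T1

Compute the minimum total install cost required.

15

The greedy cost-per-new-target heuristic would pick M, C, and U for 21, but a cheaper cover exists.
Choose M and U: together they cover T2, T3, T1, T4, T6 — every target.
Total install cost: 3 + 12 = 15.
No cover costs less than 15.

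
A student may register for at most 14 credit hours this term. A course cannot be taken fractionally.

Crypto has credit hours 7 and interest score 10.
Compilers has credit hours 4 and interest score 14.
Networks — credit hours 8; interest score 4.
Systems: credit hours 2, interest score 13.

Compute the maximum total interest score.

37

Allowing fractional choices, the relaxed optimum would be about 37.5, but courses are indivisible.
Compilers + Networks + Systems: credit hours 4 + 8 + 2 = 14 ≤ 14, interest score 14 + 4 + 13 = 31.
Compilers + Systems: credit hours 4 + 2 = 6 ≤ 14, interest score 14 + 13 = 27.
Crypto + Compilers + Systems: credit hours 7 + 4 + 2 = 13 ≤ 14, interest score 10 + 14 + 13 = 37.
Best is Crypto, Compilers, and Systems with total interest score 37.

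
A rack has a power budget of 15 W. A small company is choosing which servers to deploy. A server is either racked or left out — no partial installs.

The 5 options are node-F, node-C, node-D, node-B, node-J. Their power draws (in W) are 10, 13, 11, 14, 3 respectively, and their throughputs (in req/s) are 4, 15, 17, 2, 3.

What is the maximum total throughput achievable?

20

Allowing fractional choices, the relaxed optimum would be about 21.6, but servers are indivisible.
node-D: power draw 11 ≤ 15, throughput 17.
node-C: power draw 13 ≤ 15, throughput 15.
node-D + node-J: power draw 11 + 3 = 14 ≤ 15, throughput 17 + 3 = 20.
Best is node-D and node-J with total throughput 20.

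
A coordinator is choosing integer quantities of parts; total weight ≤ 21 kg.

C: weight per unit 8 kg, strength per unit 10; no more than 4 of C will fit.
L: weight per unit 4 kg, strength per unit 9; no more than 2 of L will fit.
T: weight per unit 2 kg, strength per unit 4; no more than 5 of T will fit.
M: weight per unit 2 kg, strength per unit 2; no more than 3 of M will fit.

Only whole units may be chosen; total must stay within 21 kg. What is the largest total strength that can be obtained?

40

This is a bounded integer knapsack.
2×L, 4×T, and 2×M: weight 20 ≤ 21, strength 2·9 + 4·4 + 2·2 = 38.
2×L, 5×T, and 1×M: weight 20 ≤ 21, strength 2·9 + 5·4 + 1·2 = 40.
Best is 40.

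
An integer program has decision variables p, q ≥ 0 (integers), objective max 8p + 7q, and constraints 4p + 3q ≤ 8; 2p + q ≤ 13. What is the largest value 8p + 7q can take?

(p,q)=(2,0) is feasible, giving 16.
(p,q)=(1,1) is feasible, giving 15.
(p,q)=(0,2) is feasible, giving 14.
No feasible integer point exceeds 16.

16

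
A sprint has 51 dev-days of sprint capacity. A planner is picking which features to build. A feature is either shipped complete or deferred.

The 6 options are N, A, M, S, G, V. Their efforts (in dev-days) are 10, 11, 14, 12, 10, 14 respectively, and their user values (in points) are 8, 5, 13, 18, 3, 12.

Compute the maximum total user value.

51

Allowing fractional choices, the relaxed optimum would be about 51.5, but features are indivisible.
M + S + G + V: effort 14 + 12 + 10 + 14 = 50 ≤ 51, user value 13 + 18 + 3 + 12 = 46.
N + M + S + V: effort 10 + 14 + 12 + 14 = 50 ≤ 51, user value 8 + 13 + 18 + 12 = 51.
A + M + S + V: effort 11 + 14 + 12 + 14 = 51 ≤ 51, user value 5 + 13 + 18 + 12 = 48.
Best is N, M, S, and V with total user value 51.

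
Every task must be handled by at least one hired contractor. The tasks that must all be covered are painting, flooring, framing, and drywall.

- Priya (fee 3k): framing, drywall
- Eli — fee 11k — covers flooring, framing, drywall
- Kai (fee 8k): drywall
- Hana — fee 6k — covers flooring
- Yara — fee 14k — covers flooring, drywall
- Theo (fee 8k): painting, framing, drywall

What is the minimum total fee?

The greedy cost-per-new-task heuristic would pick Priya, Hana, and Theo for 17, but a cheaper cover exists.
Choose Hana and Theo: together they cover painting, flooring, framing, drywall — every task.
Total fee: 6 + 8 = 14.
No cover costs less than 14.

14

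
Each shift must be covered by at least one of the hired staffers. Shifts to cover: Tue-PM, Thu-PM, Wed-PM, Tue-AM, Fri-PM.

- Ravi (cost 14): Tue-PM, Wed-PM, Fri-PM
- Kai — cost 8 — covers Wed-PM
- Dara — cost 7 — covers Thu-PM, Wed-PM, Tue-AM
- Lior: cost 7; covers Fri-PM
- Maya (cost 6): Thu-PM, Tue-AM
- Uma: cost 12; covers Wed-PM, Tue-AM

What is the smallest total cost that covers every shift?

20

The greedy cost-per-new-shift heuristic would pick Dara and Ravi for 21, but a cheaper cover exists.
Choose Ravi and Maya: together they cover Tue-PM, Thu-PM, Wed-PM, Tue-AM, Fri-PM — every shift.
Total cost: 14 + 6 = 20.
No cover costs less than 20.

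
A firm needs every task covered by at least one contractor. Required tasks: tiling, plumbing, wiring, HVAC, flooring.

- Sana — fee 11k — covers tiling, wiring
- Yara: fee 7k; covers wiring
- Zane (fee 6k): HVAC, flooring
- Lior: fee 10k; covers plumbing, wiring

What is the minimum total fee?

Choose Sana, Zane, and Lior: together they cover tiling, plumbing, wiring, HVAC, flooring — every task.
Total fee: 11 + 6 + 10 = 27.

27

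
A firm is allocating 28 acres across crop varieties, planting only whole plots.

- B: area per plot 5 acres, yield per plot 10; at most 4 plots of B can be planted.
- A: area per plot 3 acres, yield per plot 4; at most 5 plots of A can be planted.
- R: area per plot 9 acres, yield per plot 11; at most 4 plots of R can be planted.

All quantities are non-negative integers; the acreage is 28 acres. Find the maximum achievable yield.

48

B has the best ratio (10/5); taking only B gives at most 4×10 = 40 (stopped by the supply cap of 4).
Mixing does better — 4×B and 2×A: area 26 ≤ 28, yield 4·10 + 2·4 = 48.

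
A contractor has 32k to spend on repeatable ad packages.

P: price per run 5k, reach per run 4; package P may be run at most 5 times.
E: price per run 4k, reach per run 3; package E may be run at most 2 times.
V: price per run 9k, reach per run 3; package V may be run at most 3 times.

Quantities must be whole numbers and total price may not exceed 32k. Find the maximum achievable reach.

4×P and 2×E: price 28 ≤ 32, reach 4·4 + 2·3 = 22.
5×P and 1×E: price 29 ≤ 32, reach 5·4 + 1·3 = 23.
Best is 23.

23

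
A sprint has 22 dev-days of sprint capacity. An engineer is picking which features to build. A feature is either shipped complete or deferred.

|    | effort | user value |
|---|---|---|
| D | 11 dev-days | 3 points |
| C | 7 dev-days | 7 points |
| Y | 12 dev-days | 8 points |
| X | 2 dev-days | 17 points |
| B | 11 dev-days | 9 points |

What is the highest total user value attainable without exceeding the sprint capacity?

33

Allowing fractional choices, the relaxed optimum would be about 34.3, but features are indivisible.
C + X + B: effort 7 + 2 + 11 = 20 ≤ 22, user value 7 + 17 + 9 = 33.
C + Y + X: effort 7 + 12 + 2 = 21 ≤ 22, user value 7 + 8 + 17 = 32.
Best is C, X, and B with total user value 33.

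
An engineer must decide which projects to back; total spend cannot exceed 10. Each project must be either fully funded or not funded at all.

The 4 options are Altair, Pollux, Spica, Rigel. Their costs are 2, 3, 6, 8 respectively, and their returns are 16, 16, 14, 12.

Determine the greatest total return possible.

32

Altair + Pollux: cost 2 + 3 = 5 ≤ 10, return 16 + 16 = 32.
Pollux + Spica: cost 3 + 6 = 9 ≤ 10, return 16 + 14 = 30.
Altair + Spica: cost 2 + 6 = 8 ≤ 10, return 16 + 14 = 30.
Best is Altair and Pollux with total return 32.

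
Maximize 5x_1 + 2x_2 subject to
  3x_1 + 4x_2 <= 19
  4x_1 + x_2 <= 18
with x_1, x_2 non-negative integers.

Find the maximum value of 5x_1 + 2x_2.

The continuous relaxation peaks at (4.08, 1.69) with value 23.77; rounding to a feasible lattice point costs some objective.
(x_1,x_2)=(4,1) is feasible, giving 22.
(x_1,x_2)=(4,0) is feasible, giving 20.
(x_1,x_2)=(3,2) is feasible, giving 19.
(x_1,x_2)=(3,1) is feasible, giving 17.
The best lattice point is (4,1), giving 22.

22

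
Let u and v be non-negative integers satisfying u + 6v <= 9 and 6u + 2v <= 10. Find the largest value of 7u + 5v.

12

Relaxing integrality, the LP optimum is 15.12 at (u,v) = (1.24, 1.29), which is not an integer point.
(u,v)=(1,1): 1·1+6·1=7≤9, 6·1+2·1=8≤10, objective 12.
(u,v)=(1,0): 1·1+6·0=1≤9, 6·1+2·0=6≤10, objective 7.
No feasible integer point exceeds 12.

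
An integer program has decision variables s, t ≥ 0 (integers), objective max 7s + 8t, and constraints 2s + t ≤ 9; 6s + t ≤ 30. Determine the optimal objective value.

(s,t)=(0,9): 2·0+1·9=9≤9, 6·0+1·9=9≤30, objective 72.
(s,t)=(0,8): 2·0+1·8=8≤9, 6·0+1·8=8≤30, objective 64.
Maximum is 72 at (s,t)=(0,9).

72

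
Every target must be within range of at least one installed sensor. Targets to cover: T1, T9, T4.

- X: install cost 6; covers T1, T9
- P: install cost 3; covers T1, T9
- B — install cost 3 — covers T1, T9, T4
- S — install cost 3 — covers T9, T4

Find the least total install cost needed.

B alone covers T1, T9, T4 — every target.
Total install cost: 3.
No cover costs less than 3.

3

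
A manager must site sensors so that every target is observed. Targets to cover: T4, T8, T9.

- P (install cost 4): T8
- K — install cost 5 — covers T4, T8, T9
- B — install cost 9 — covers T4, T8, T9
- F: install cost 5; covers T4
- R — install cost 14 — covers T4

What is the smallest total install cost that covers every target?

K alone covers T4, T8, T9 — every target.
Total install cost: 5.
No cover costs less than 5.

5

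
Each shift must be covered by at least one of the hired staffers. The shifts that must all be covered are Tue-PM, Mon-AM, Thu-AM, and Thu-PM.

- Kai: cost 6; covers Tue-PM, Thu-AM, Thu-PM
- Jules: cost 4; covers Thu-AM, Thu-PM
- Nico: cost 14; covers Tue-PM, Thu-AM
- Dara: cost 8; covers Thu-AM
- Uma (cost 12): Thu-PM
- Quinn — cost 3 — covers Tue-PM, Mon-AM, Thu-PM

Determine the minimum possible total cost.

7

This is an integer covering problem.
Choose Jules and Quinn: together they cover Tue-PM, Mon-AM, Thu-AM, Thu-PM — every shift.
Total cost: 4 + 3 = 7.
No cover costs less than 7.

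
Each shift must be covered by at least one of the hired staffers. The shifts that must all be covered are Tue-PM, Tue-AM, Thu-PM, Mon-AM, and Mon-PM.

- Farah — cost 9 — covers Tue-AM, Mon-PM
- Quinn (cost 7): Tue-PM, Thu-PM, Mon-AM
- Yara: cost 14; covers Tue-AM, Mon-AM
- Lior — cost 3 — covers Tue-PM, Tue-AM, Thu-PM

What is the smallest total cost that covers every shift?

16

The greedy cost-per-new-shift heuristic would pick Lior, Quinn, and Farah for 19, but a cheaper cover exists.
Choose Farah and Quinn: together they cover Tue-PM, Tue-AM, Thu-PM, Mon-AM, Mon-PM — every shift.
Total cost: 9 + 7 = 16.
No cover costs less than 16.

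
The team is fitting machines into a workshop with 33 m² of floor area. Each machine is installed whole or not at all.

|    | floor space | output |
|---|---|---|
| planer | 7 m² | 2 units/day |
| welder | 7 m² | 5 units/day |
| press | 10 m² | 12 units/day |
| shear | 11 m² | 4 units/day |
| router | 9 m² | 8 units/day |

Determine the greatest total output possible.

27

This is a 0-1 knapsack instance.
Allowing fractional choices, the relaxed optimum would be about 27.5, but machines are indivisible.
press + shear + router: floor space 10 + 11 + 9 = 30 ≤ 33, output 12 + 4 + 8 = 24.
planer + welder + press + router: floor space 7 + 7 + 10 + 9 = 33 ≤ 33, output 2 + 5 + 12 + 8 = 27.
welder + press + router: floor space 7 + 10 + 9 = 26 ≤ 33, output 5 + 12 + 8 = 25.
Best is planer, welder, press, and router with total output 27.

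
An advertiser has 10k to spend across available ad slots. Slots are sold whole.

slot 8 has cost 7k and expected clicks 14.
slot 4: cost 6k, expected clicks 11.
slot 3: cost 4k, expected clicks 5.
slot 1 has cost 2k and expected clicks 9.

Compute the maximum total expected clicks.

23

This is an integer program with binary decision variables.
Allowing fractional choices, the relaxed optimum would be about 24.8, but ad slots are indivisible.
slot 4 + slot 1: cost 6 + 2 = 8 ≤ 10, expected clicks 11 + 9 = 20.
slot 8 + slot 1: cost 7 + 2 = 9 ≤ 10, expected clicks 14 + 9 = 23.
slot 4 + slot 3: cost 6 + 4 = 10 ≤ 10, expected clicks 11 + 5 = 16.
Best is slot 8 and slot 1 with total expected clicks 23.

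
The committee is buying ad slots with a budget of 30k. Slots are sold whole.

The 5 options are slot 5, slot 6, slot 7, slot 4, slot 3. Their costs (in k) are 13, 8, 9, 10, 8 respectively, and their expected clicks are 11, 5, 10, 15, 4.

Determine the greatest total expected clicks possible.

slot 5 + slot 4: cost 13 + 10 = 23 ≤ 30, expected clicks 11 + 15 = 26.
slot 7 + slot 4 + slot 3: cost 9 + 10 + 8 = 27 ≤ 30, expected clicks 10 + 15 + 4 = 29.
slot 6 + slot 7 + slot 4: cost 8 + 9 + 10 = 27 ≤ 30, expected clicks 5 + 10 + 15 = 30.
Best is slot 6, slot 7, and slot 4 with total expected clicks 30.

30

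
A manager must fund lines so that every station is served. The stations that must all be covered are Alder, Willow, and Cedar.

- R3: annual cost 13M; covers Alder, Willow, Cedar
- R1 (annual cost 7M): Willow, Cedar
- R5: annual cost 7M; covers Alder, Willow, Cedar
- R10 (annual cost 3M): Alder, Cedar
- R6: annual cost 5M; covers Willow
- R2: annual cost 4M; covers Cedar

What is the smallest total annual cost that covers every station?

7

This is a weighted set-cover instance.
The greedy cost-per-new-station heuristic would pick R10 and R6 for 8, but a cheaper cover exists.
R5 alone covers Alder, Willow, Cedar — every station.
Total annual cost: 7.
No cover costs less than 7.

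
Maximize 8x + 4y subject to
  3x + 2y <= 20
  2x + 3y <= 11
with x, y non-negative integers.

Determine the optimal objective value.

40

The continuous relaxation peaks at (5.5, 0) with value 44.00; rounding to a feasible lattice point costs some objective.
(x,y)=(5,0): 3·5+2·0=15≤20, 2·5+3·0=10≤11, objective 40.
(x,y)=(4,1): 3·4+2·1=14≤20, 2·4+3·1=11≤11, objective 36.
No feasible integer point exceeds 40.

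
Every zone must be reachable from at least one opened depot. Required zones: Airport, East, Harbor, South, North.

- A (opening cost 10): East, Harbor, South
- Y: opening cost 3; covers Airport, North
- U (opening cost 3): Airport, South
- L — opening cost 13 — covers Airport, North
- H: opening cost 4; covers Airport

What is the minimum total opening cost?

13

The greedy cost-per-new-zone heuristic would pick Y, U, and A for 16, but a cheaper cover exists.
Choose A and Y: together they cover Airport, East, Harbor, South, North — every zone.
Total opening cost: 10 + 3 = 13.
No cover costs less than 13.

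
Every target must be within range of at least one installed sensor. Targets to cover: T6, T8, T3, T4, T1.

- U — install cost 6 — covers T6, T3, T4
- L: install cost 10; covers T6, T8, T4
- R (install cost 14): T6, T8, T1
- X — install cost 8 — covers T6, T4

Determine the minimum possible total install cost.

Choose U and R: together they cover T6, T8, T3, T4, T1 — every target.
Total install cost: 6 + 14 = 20.

20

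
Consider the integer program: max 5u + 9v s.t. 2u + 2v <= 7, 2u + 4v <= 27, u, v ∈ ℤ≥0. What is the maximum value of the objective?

(u,v)=(0,3): 2·0+2·3=6≤7, 2·0+4·3=12≤27, objective 27.
(u,v)=(1,2): 2·1+2·2=6≤7, 2·1+4·2=10≤27, objective 23.
Maximum is 27 at (u,v)=(0,3).

27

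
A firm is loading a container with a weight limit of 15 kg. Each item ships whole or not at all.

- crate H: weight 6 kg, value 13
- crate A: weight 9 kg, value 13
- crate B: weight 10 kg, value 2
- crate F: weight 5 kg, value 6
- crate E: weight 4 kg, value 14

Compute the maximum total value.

crate H + crate E: weight 6 + 4 = 10 ≤ 15, value 13 + 14 = 27.
crate H + crate F + crate E: weight 6 + 5 + 4 = 15 ≤ 15, value 13 + 6 + 14 = 33.
Best is crate H, crate F, and crate E with total value 33.

33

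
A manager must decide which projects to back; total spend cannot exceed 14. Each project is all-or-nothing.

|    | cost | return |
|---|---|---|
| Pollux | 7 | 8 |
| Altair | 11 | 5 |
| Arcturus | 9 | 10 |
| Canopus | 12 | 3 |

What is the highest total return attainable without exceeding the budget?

10

Allowing fractional choices, the relaxed optimum would be about 15.8, but projects are indivisible.
Arcturus: cost 9 ≤ 14, return 10.
Altair: cost 11 ≤ 14, return 5.
Pollux: cost 7 ≤ 14, return 8.
Best is Arcturus with total return 10.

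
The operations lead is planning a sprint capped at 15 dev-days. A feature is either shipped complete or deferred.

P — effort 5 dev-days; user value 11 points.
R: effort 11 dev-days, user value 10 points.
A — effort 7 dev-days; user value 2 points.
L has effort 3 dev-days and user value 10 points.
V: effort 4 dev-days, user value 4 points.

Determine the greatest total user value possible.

25

Allowing fractional choices, the relaxed optimum would be about 27.7, but features are indivisible.
P + L: effort 5 + 3 = 8 ≤ 15, user value 11 + 10 = 21.
P + A + L: effort 5 + 7 + 3 = 15 ≤ 15, user value 11 + 2 + 10 = 23.
P + L + V: effort 5 + 3 + 4 = 12 ≤ 15, user value 11 + 10 + 4 = 25.
Best is P, L, and V with total user value 25.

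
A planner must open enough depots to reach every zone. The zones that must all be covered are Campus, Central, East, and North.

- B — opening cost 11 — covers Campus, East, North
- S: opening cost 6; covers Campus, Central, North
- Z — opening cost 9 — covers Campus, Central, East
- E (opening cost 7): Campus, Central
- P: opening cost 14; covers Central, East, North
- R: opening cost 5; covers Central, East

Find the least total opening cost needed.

Choose S and R: together they cover Campus, Central, East, North — every zone.
Total opening cost: 6 + 5 = 11.
No cover costs less than 11.

11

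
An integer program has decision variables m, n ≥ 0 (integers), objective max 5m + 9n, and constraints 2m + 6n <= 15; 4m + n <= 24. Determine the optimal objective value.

30

Relaxing integrality, the LP optimum is 34.23 at (m,n) = (5.86, 0.545), which is not an integer point.
(m,n)=(6,0): 2·6+6·0=12≤15, 4·6+1·0=24≤24, objective 30.
(m,n)=(4,1): 2·4+6·1=14≤15, 4·4+1·1=17≤24, objective 29.
(m,n)=(5,0): 2·5+6·0=10≤15, 4·5+1·0=20≤24, objective 25.
Maximum is 30 at (m,n)=(6,0).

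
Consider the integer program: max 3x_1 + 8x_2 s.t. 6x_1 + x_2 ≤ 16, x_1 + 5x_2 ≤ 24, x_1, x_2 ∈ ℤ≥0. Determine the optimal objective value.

38

The continuous relaxation peaks at (1.93, 4.41) with value 41.10; rounding to a feasible lattice point costs some objective.
(x_1,x_2)=(2,4): 6·2+1·4=16≤16, 1·2+5·4=22≤24, objective 38.
(x_1,x_2)=(1,4): 6·1+1·4=10≤16, 1·1+5·4=21≤24, objective 35.
(x_1,x_2)=(0,4): 6·0+1·4=4≤16, 1·0+5·4=20≤24, objective 32.
Maximum is 38 at (x_1,x_2)=(2,4).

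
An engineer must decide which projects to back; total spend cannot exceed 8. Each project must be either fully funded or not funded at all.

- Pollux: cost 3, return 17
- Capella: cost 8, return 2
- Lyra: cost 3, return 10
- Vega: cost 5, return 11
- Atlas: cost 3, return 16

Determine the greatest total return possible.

Allowing fractional choices, the relaxed optimum would be about 39.7, but projects are indivisible.
Pollux + Lyra: cost 3 + 3 = 6 ≤ 8, return 17 + 10 = 27.
Pollux + Atlas: cost 3 + 3 = 6 ≤ 8, return 17 + 16 = 33.
Pollux + Vega: cost 3 + 5 = 8 ≤ 8, return 17 + 11 = 28.
Best is Pollux and Atlas with total return 33.

33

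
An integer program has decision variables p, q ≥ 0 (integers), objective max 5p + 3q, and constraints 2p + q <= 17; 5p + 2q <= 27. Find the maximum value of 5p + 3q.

(p,q)=(0,13): 2·0+1·13=13≤17, 5·0+2·13=26≤27, objective 39.
(p,q)=(0,12): 2·0+1·12=12≤17, 5·0+2·12=24≤27, objective 36.
The best lattice point is (0,13), giving 39.

39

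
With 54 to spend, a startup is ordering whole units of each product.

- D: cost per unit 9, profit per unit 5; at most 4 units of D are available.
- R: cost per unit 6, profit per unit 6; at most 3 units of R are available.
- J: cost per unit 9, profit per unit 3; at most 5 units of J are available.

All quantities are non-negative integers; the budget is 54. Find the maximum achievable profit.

38

Take 4×D and 3×R: cost 54 ≤ 54, profit 4·5 + 3·6 = 38.
R has the best ratio (6/6) and is taken to its limit of 3; remaining capacity is filled optimally with the others.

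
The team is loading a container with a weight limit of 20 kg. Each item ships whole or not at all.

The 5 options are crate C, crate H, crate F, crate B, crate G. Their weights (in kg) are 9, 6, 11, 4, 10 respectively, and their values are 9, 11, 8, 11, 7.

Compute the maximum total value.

31

crate H + crate B: weight 6 + 4 = 10 ≤ 20, value 11 + 11 = 22.
crate H + crate B + crate G: weight 6 + 4 + 10 = 20 ≤ 20, value 11 + 11 + 7 = 29.
crate C + crate H + crate B: weight 9 + 6 + 4 = 19 ≤ 20, value 9 + 11 + 11 = 31.
Best is crate C, crate H, and crate B with total value 31.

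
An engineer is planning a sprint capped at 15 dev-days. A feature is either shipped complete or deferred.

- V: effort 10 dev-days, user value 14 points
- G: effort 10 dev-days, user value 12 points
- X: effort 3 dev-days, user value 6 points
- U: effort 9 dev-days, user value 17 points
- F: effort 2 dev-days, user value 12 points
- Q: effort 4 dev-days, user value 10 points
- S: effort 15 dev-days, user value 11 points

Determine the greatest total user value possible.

39

This is an integer program with binary decision variables.
Allowing fractional choices, the relaxed optimum would be about 39.3, but features are indivisible.
V + X + F: effort 10 + 3 + 2 = 15 ≤ 15, user value 14 + 6 + 12 = 32.
U + F + Q: effort 9 + 2 + 4 = 15 ≤ 15, user value 17 + 12 + 10 = 39.
X + U + F: effort 3 + 9 + 2 = 14 ≤ 15, user value 6 + 17 + 12 = 35.
Best is U, F, and Q with total user value 39.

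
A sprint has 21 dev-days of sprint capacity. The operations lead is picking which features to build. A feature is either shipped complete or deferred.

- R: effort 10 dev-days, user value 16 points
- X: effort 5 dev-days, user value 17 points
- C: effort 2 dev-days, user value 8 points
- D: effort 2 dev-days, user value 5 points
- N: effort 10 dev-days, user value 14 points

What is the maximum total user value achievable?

46

This is an integer program with binary decision variables.
Allowing fractional choices, the relaxed optimum would be about 48.8, but features are indivisible.
X + C + D + N: effort 5 + 2 + 2 + 10 = 19 ≤ 21, user value 17 + 8 + 5 + 14 = 44.
R + X + C + D: effort 10 + 5 + 2 + 2 = 19 ≤ 21, user value 16 + 17 + 8 + 5 = 46.
R + X + C: effort 10 + 5 + 2 = 17 ≤ 21, user value 16 + 17 + 8 = 41.
Best is R, X, C, and D with total user value 46.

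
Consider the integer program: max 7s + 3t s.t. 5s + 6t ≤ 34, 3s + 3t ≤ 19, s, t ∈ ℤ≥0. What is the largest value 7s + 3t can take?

The continuous relaxation peaks at (6.33, 0) with value 44.33; rounding to a feasible lattice point costs some objective.
(s,t)=(6,0): 5·6+6·0=30≤34, 3·6+3·0=18≤19, objective 42.
(s,t)=(5,1): 5·5+6·1=31≤34, 3·5+3·1=18≤19, objective 38.
(s,t)=(5,0): 5·5+6·0=25≤34, 3·5+3·0=15≤19, objective 35.
Maximum is 42 at (s,t)=(6,0).

42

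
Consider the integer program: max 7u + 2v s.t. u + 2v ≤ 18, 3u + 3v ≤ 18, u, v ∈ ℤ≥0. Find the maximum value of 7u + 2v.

42

(u,v)=(6,0) is feasible, giving 42.
(u,v)=(5,1) is feasible, giving 37.
(u,v)=(5,0) is feasible, giving 35.
Maximum is 42 at (u,v)=(6,0).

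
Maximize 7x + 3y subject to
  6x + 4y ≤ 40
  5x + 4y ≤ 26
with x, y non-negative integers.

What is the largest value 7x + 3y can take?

(x,y)=(5,0) is feasible, giving 35.
(x,y)=(4,1) is feasible, giving 31.
(x,y)=(4,0) is feasible, giving 28.
Maximum is 35 at (x,y)=(5,0).

35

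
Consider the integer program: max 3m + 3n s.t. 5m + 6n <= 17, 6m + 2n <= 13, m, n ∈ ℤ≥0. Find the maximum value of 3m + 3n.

9

Relaxing integrality, the LP optimum is 9.35 at (m,n) = (1.69, 1.42), which is not an integer point.
(m,n)=(1,2) is feasible, giving 9.
(m,n)=(1,1) is feasible, giving 6.
No feasible integer point exceeds 9.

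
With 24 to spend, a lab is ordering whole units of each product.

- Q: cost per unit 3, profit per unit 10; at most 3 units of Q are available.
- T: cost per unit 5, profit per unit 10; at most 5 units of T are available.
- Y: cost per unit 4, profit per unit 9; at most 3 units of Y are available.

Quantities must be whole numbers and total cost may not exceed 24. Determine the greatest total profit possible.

This is a bounded integer knapsack.
Q has the best ratio (10/3); taking only Q gives at most 3×10 = 30 (stopped by the supply cap of 3).
Mixing does better — 3×Q and 3×T: cost 24 ≤ 24, profit 3·10 + 3·10 = 60.

60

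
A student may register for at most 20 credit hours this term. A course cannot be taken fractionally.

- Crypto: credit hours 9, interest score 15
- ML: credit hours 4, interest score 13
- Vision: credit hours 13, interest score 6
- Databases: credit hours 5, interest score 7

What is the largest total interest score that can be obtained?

Crypto + ML: credit hours 9 + 4 = 13 ≤ 20, interest score 15 + 13 = 28.
Crypto + ML + Databases: credit hours 9 + 4 + 5 = 18 ≤ 20, interest score 15 + 13 + 7 = 35.
Best is Crypto, ML, and Databases with total interest score 35.

35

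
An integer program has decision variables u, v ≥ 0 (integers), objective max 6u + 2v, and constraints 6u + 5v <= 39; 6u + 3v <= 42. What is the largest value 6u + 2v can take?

The continuous relaxation peaks at (6.5, 0) with value 39.00; rounding to a feasible lattice point costs some objective.
(u,v)=(6,0): 6·6+5·0=36≤39, 6·6+3·0=36≤42, objective 36.
(u,v)=(5,1): 6·5+5·1=35≤39, 6·5+3·1=33≤42, objective 32.
No feasible integer point exceeds 36.

36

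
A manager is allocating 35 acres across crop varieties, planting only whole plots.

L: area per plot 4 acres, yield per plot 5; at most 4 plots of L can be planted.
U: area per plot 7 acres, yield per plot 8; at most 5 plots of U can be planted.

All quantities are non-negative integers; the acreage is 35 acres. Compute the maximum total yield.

40

L has the best ratio (5/4); taking only L gives at most 4×5 = 20 (stopped by the supply cap of 4).
Mixing does better — 5×U: area 35 ≤ 35, yield 5·8 = 40.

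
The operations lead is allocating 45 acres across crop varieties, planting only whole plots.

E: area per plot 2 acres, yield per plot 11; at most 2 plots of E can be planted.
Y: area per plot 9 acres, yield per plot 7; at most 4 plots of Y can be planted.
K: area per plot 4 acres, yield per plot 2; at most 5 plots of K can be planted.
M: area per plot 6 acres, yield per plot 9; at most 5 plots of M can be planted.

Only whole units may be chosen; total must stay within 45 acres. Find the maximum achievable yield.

74

E has the best ratio (11/2); taking only E gives at most 2×11 = 22 (stopped by the supply cap of 2).
Mixing does better — 2×E, 1×Y, and 5×M: area 43 ≤ 45, yield 2·11 + 1·7 + 5·9 = 74.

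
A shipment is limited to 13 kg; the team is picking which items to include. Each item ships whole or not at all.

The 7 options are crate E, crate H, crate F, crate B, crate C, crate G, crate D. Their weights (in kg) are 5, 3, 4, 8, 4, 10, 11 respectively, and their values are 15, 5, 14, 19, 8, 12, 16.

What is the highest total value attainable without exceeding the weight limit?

37

Allowing fractional choices, the relaxed optimum would be about 38.5, but items are indivisible.
crate E + crate B: weight 5 + 8 = 13 ≤ 13, value 15 + 19 = 34.
crate E + crate H + crate F: weight 5 + 3 + 4 = 12 ≤ 13, value 15 + 5 + 14 = 34.
crate E + crate F + crate C: weight 5 + 4 + 4 = 13 ≤ 13, value 15 + 14 + 8 = 37.
Best is crate E, crate F, and crate C with total value 37.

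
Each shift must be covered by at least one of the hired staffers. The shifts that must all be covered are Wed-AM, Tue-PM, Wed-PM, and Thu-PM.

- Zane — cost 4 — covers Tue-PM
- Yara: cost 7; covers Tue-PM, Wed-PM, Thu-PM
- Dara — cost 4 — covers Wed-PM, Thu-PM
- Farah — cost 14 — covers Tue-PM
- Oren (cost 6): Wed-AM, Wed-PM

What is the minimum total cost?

13

This is a weighted set-cover instance.
Choose Yara and Oren: together they cover Wed-AM, Tue-PM, Wed-PM, Thu-PM — every shift.
Total cost: 7 + 6 = 13.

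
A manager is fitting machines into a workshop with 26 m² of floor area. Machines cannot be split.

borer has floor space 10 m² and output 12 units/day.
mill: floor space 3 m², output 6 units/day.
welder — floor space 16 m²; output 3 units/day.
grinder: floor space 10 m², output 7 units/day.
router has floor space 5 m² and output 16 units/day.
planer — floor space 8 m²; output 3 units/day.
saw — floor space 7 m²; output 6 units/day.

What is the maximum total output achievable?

40

borer + grinder + router: floor space 10 + 10 + 5 = 25 ≤ 26, output 12 + 7 + 16 = 35.
borer + mill + router + saw: floor space 10 + 3 + 5 + 7 = 25 ≤ 26, output 12 + 6 + 16 + 6 = 40.
borer + mill + router + planer: floor space 10 + 3 + 5 + 8 = 26 ≤ 26, output 12 + 6 + 16 + 3 = 37.
Best is borer, mill, router, and saw with total output 40.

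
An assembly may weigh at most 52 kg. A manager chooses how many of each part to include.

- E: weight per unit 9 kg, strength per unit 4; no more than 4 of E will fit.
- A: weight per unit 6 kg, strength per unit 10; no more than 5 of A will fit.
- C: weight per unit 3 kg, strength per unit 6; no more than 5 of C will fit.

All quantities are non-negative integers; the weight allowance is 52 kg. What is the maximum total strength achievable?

This is a bounded integer knapsack.
C has the best ratio (6/3); taking only C gives at most 5×6 = 30 (stopped by the supply cap of 5).
Mixing does better — 5×A and 5×C: weight 45 ≤ 52, strength 5·10 + 5·6 = 80.

80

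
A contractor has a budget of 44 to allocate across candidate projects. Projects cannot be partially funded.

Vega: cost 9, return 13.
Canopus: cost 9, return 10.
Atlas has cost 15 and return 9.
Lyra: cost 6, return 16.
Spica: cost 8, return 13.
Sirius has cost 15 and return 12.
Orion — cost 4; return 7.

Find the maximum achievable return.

Treat it as a binary knapsack problem.
Take Vega, Lyra, Spica, Sirius, and Orion: cost 9 + 6 + 8 + 15 + 4 = 42 ≤ 44, return 13 + 16 + 13 + 12 + 7 = 61.
No other feasible combination does better.

61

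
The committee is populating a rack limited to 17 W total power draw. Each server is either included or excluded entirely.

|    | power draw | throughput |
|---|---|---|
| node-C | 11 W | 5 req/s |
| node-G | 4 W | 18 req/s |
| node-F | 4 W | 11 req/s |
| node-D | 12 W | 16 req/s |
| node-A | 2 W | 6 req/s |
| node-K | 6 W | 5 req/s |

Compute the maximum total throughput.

40

Take node-G, node-F, node-A, and node-K: power draw 4 + 4 + 2 + 6 = 16 ≤ 17, throughput 18 + 11 + 6 + 5 = 40.
No other feasible combination does better.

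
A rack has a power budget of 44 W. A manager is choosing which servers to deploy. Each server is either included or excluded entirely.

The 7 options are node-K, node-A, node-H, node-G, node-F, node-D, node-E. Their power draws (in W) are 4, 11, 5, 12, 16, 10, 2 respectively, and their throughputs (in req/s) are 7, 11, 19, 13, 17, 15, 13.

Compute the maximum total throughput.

Allowing fractional choices, the relaxed optimum would be about 78.7, but servers are indivisible.
node-K + node-H + node-F + node-D + node-E: power draw 4 + 5 + 16 + 10 + 2 = 37 ≤ 44, throughput 7 + 19 + 17 + 15 + 13 = 71.
node-A + node-H + node-F + node-D + node-E: power draw 11 + 5 + 16 + 10 + 2 = 44 ≤ 44, throughput 11 + 19 + 17 + 15 + 13 = 75.
node-K + node-A + node-H + node-G + node-D + node-E: power draw 4 + 11 + 5 + 12 + 10 + 2 = 44 ≤ 44, throughput 7 + 11 + 19 + 13 + 15 + 13 = 78.
Best is node-K, node-A, node-H, node-G, node-D, and node-E with total throughput 78.

78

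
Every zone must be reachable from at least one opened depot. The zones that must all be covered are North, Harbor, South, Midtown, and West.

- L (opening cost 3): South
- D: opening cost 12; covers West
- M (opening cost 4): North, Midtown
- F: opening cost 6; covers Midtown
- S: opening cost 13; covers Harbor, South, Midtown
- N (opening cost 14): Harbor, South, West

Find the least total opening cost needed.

18

The greedy cost-per-new-zone heuristic would pick M, L, and N for 21, but a cheaper cover exists.
Choose M and N: together they cover North, Harbor, South, Midtown, West — every zone.
Total opening cost: 4 + 14 = 18.
No cover costs less than 18.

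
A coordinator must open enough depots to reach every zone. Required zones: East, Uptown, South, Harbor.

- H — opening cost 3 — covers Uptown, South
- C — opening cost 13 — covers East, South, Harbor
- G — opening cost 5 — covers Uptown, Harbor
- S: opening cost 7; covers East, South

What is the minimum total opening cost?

12

This is a weighted set-cover instance.
The greedy cost-per-new-zone heuristic would pick H, G, and S for 15, but a cheaper cover exists.
Choose G and S: together they cover East, Uptown, South, Harbor — every zone.
Total opening cost: 5 + 7 = 12.
No cover costs less than 12.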